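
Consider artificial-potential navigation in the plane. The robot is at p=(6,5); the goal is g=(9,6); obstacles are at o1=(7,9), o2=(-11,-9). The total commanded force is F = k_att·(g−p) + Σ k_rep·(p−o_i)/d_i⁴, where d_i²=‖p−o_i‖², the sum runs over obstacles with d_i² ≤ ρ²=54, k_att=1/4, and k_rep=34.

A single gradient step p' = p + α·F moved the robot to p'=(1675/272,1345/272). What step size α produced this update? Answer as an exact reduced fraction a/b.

α = 1/4

F_att = 1/4·(g−p) = 1/4·(3,1) = (0.7500,0.2500)
o1: d²=17 ≤ ρ²=54; F_rep = 34·(-1,-4)/17² = (-0.1176,-0.4706)
o2: d²=485 > ρ²=54 → inactive
F = F_att + ΣF_rep = (0.6324,-0.2206)
Δp = p'−p = (0.1581,-0.0551); α = Δx/Fx = (43/272) / (43/68) = 1/4
check: Δy/Fy = (-15/272) / (-15/68) = 1/4 ✓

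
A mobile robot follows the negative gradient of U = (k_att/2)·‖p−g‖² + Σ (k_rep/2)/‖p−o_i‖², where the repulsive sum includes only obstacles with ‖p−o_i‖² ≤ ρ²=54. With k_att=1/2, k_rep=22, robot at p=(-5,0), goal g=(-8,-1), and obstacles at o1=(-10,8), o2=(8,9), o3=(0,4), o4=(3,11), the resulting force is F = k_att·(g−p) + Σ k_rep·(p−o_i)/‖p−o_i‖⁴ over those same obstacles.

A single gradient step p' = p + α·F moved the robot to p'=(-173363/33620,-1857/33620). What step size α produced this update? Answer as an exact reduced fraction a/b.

F_att = 1/2·(g−p) = 1/2·(-3,-1) = (-1.5000,-0.5000)
o1: d²=89 > ρ²=54 → inactive
o2: d²=250 > ρ²=54 → inactive
o3: d²=41 ≤ ρ²=54; F_rep = 22·(-5,-4)/41² = (-0.0654,-0.0523)
o4: d²=185 > ρ²=54 → inactive
F = F_att + ΣF_rep = (-1.5654,-0.5523)
Δp = p'−p = (-0.1565,-0.0552); α = Δx/Fx = (-5263/33620) / (-5263/3362) = 1/10
check: Δy/Fy = (-1857/33620) / (-1857/3362) = 1/10 ✓

α = 1/10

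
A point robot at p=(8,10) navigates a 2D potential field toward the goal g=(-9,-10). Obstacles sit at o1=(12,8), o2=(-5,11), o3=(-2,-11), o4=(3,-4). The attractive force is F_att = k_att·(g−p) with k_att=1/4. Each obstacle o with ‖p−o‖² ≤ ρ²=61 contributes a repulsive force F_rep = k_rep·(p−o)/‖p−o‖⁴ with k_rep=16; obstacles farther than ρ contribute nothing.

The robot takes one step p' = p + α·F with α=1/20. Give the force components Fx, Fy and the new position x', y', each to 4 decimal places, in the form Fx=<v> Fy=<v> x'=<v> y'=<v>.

Fx=-4.4100 Fy=-4.9200 x'=7.7795 y'=9.7540

F_att = 1/4·(g−p) = 1/4·(-17,-20) = (-4.2500,-5.0000)
o1: d²=20 ≤ ρ²=61; F_rep = 16·(-4,2)/20² = (-0.1600,0.0800)
o2: d²=170 > ρ²=61 → inactive
o3: d²=541 > ρ²=61 → inactive
o4: d²=221 > ρ²=61 → inactive
F = F_att + ΣF_rep = (-4.4100,-4.9200)
p' = p + 1/20·F = (7.7795,9.7540)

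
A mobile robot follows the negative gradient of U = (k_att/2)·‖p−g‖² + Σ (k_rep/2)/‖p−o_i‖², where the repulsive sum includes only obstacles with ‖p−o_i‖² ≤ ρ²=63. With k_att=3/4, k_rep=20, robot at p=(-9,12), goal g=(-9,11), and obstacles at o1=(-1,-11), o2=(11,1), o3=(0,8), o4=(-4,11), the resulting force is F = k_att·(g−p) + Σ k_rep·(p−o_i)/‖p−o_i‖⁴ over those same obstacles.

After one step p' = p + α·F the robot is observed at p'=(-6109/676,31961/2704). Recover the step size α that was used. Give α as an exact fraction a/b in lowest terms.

F_att = 3/4·(g−p) = 3/4·(0,-1) = (0.0000,-0.7500)
o1: d²=593 > ρ²=63 → inactive
o2: d²=521 > ρ²=63 → inactive
o3: d²=97 > ρ²=63 → inactive
o4: d²=26 ≤ ρ²=63; F_rep = 20·(-5,1)/26² = (-0.1479,0.0296)
F = F_att + ΣF_rep = (-0.1479,-0.7204)
Δp = p'−p = (-0.0370,-0.1801); α = Δx/Fx = (-25/676) / (-25/169) = 1/4
check: Δy/Fy = (-487/2704) / (-487/676) = 1/4 ✓

α = 1/4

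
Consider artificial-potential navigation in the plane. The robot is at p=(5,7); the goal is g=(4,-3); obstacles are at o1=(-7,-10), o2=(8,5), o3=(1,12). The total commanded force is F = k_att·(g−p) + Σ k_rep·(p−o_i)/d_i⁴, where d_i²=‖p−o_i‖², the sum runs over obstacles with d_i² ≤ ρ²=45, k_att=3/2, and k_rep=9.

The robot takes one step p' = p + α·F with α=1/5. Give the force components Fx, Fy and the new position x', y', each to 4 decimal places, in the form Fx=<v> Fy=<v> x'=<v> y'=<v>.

F_att = 3/2·(g−p) = 3/2·(-1,-10) = (-1.5000,-15.0000)
o1: d²=433 > ρ²=45 → inactive
o2: d²=13 ≤ ρ²=45; F_rep = 9·(-3,2)/13² = (-0.1598,0.1065)
o3: d²=41 ≤ ρ²=45; F_rep = 9·(4,-5)/41² = (0.0214,-0.0268)
F = F_att + ΣF_rep = (-1.6383,-14.9203)
p' = p + 1/5·F = (4.6723,4.0159)

Fx=-1.6383 Fy=-14.9203 x'=4.6723 y'=4.0159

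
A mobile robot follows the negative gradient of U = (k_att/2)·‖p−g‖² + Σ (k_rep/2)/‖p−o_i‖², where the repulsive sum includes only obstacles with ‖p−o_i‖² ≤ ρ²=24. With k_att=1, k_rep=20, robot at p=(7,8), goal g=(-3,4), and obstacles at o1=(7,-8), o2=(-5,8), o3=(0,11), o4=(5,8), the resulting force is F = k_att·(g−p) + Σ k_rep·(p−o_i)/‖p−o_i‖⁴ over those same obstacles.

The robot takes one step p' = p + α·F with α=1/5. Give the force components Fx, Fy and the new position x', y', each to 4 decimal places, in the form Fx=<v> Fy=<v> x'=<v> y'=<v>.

Fx=-7.5000 Fy=-4.0000 x'=5.5000 y'=7.2000

F_att = 1·(g−p) = 1·(-10,-4) = (-10.0000,-4.0000)
o1: d²=256 > ρ²=24 → inactive
o2: d²=144 > ρ²=24 → inactive
o3: d²=58 > ρ²=24 → inactive
o4: d²=4 ≤ ρ²=24; F_rep = 20·(2,0)/4² = (2.5000,0.0000)
F = F_att + ΣF_rep = (-7.5000,-4.0000)
p' = p + 1/5·F = (5.5000,7.2000)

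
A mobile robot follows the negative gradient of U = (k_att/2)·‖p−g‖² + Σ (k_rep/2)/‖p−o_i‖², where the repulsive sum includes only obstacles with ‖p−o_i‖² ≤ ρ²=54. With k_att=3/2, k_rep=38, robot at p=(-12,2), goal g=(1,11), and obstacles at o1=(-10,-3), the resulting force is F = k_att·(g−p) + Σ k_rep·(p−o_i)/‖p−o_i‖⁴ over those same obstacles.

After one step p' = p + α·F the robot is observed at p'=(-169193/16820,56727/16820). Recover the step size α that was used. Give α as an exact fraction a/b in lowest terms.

F_att = 3/2·(g−p) = 3/2·(13,9) = (19.5000,13.5000)
o1: d²=29 ≤ ρ²=54; F_rep = 38·(-2,5)/29² = (-0.0904,0.2259)
F = F_att + ΣF_rep = (19.4096,13.7259)
Δp = p'−p = (1.9410,1.3726); α = Δx/Fx = (32647/16820) / (32647/1682) = 1/10
check: Δy/Fy = (23087/16820) / (23087/1682) = 1/10 ✓

α = 1/10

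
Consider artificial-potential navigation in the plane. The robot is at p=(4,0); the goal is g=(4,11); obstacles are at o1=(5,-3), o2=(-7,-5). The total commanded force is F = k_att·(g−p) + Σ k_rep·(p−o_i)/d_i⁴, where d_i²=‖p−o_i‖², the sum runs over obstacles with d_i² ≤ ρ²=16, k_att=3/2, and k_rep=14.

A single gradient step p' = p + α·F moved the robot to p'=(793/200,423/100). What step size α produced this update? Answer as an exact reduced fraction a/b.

α = 1/4

F_att = 3/2·(g−p) = 3/2·(0,11) = (0.0000,16.5000)
o1: d²=10 ≤ ρ²=16; F_rep = 14·(-1,3)/10² = (-0.1400,0.4200)
o2: d²=146 > ρ²=16 → inactive
F = F_att + ΣF_rep = (-0.1400,16.9200)
Δp = p'−p = (-0.0350,4.2300); α = Δx/Fx = (-7/200) / (-7/50) = 1/4
check: Δy/Fy = (423/100) / (423/25) = 1/4 ✓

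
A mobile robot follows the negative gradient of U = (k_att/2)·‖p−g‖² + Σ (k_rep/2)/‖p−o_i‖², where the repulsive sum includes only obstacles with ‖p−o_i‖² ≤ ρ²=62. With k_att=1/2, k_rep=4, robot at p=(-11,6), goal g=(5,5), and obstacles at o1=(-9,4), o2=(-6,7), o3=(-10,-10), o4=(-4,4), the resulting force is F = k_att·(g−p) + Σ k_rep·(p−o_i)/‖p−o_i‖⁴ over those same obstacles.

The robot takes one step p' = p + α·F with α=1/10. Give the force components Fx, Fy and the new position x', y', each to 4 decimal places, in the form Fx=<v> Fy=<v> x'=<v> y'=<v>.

F_att = 1/2·(g−p) = 1/2·(16,-1) = (8.0000,-0.5000)
o1: d²=8 ≤ ρ²=62; F_rep = 4·(-2,2)/8² = (-0.1250,0.1250)
o2: d²=26 ≤ ρ²=62; F_rep = 4·(-5,-1)/26² = (-0.0296,-0.0059)
o3: d²=257 > ρ²=62 → inactive
o4: d²=53 ≤ ρ²=62; F_rep = 4·(-7,2)/53² = (-0.0100,0.0028)
F = F_att + ΣF_rep = (7.8354,-0.3781)
p' = p + 1/10·F = (-10.2165,5.9622)

Fx=7.8354 Fy=-0.3781 x'=-10.2165 y'=5.9622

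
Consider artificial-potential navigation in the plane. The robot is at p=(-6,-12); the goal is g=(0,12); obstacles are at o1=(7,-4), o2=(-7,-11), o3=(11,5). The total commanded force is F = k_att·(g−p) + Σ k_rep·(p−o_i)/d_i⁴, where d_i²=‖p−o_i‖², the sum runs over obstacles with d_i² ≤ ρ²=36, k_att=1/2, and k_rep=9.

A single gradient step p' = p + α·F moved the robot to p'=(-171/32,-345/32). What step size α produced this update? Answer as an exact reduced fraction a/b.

F_att = 1/2·(g−p) = 1/2·(6,24) = (3.0000,12.0000)
o1: d²=233 > ρ²=36 → inactive
o2: d²=2 ≤ ρ²=36; F_rep = 9·(1,-1)/2² = (2.2500,-2.2500)
o3: d²=578 > ρ²=36 → inactive
F = F_att + ΣF_rep = (5.2500,9.7500)
Δp = p'−p = (0.6562,1.2188); α = Δx/Fx = (21/32) / (21/4) = 1/8
check: Δy/Fy = (39/32) / (39/4) = 1/8 ✓

α = 1/8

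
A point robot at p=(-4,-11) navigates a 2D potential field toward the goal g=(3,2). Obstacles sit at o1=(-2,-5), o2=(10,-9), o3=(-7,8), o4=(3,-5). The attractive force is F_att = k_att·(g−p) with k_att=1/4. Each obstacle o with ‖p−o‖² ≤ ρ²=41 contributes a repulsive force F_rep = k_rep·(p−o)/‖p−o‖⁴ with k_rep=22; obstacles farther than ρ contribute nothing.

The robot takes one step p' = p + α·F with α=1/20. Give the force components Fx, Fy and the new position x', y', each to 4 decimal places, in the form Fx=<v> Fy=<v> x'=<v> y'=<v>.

F_att = 1/4·(g−p) = 1/4·(7,13) = (1.7500,3.2500)
o1: d²=40 ≤ ρ²=41; F_rep = 22·(-2,-6)/40² = (-0.0275,-0.0825)
o2: d²=200 > ρ²=41 → inactive
o3: d²=370 > ρ²=41 → inactive
o4: d²=85 > ρ²=41 → inactive
F = F_att + ΣF_rep = (1.7225,3.1675)
p' = p + 1/20·F = (-3.9139,-10.8416)

Fx=1.7225 Fy=3.1675 x'=-3.9139 y'=-10.8416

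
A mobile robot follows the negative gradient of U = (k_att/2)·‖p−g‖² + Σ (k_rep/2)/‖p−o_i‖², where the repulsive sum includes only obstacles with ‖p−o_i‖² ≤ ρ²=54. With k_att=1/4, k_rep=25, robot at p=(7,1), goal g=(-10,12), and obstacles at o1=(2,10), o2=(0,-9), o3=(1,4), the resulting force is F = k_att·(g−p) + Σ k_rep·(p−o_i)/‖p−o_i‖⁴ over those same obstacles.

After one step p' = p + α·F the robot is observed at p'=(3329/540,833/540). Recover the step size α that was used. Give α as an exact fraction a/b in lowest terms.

F_att = 1/4·(g−p) = 1/4·(-17,11) = (-4.2500,2.7500)
o1: d²=106 > ρ²=54 → inactive
o2: d²=149 > ρ²=54 → inactive
o3: d²=45 ≤ ρ²=54; F_rep = 25·(6,-3)/45² = (0.0741,-0.0370)
F = F_att + ΣF_rep = (-4.1759,2.7130)
Δp = p'−p = (-0.8352,0.5426); α = Δx/Fx = (-451/540) / (-451/108) = 1/5
check: Δy/Fy = (293/540) / (293/108) = 1/5 ✓

α = 1/5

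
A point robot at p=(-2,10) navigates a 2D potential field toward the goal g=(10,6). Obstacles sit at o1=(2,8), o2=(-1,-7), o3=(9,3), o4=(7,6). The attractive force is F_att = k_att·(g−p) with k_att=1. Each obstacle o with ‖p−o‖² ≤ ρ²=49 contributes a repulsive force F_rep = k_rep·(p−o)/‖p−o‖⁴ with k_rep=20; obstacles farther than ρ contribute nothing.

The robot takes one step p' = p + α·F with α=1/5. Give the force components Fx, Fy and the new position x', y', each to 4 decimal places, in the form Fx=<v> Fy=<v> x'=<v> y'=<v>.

F_att = 1·(g−p) = 1·(12,-4) = (12.0000,-4.0000)
o1: d²=20 ≤ ρ²=49; F_rep = 20·(-4,2)/20² = (-0.2000,0.1000)
o2: d²=290 > ρ²=49 → inactive
o3: d²=170 > ρ²=49 → inactive
o4: d²=97 > ρ²=49 → inactive
F = F_att + ΣF_rep = (11.8000,-3.9000)
p' = p + 1/5·F = (0.3600,9.2200)

Fx=11.8000 Fy=-3.9000 x'=0.3600 y'=9.2200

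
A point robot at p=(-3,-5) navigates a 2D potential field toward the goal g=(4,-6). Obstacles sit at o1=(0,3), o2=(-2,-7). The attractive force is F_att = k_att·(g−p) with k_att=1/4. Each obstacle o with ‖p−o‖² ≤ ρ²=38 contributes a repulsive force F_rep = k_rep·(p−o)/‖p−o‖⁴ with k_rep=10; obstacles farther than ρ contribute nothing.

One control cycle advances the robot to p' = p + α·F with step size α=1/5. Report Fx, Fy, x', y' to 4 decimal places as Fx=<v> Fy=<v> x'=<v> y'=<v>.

Fx=1.3500 Fy=0.5500 x'=-2.7300 y'=-4.8900

F_att = 1/4·(g−p) = 1/4·(7,-1) = (1.7500,-0.2500)
o1: d²=73 > ρ²=38 → inactive
o2: d²=5 ≤ ρ²=38; F_rep = 10·(-1,2)/5² = (-0.4000,0.8000)
F = F_att + ΣF_rep = (1.3500,0.5500)
p' = p + 1/5·F = (-2.7300,-4.8900)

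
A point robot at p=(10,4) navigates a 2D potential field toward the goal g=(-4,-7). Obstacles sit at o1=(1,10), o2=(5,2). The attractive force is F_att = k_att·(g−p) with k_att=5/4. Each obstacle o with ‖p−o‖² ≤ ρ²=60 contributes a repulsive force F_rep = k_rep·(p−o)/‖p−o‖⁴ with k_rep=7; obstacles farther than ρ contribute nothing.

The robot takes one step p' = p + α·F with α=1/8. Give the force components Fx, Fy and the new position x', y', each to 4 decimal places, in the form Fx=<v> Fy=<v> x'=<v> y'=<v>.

F_att = 5/4·(g−p) = 5/4·(-14,-11) = (-17.5000,-13.7500)
o1: d²=117 > ρ²=60 → inactive
o2: d²=29 ≤ ρ²=60; F_rep = 7·(5,2)/29² = (0.0416,0.0166)
F = F_att + ΣF_rep = (-17.4584,-13.7334)
p' = p + 1/8·F = (7.8177,2.2833)

Fx=-17.4584 Fy=-13.7334 x'=7.8177 y'=2.2833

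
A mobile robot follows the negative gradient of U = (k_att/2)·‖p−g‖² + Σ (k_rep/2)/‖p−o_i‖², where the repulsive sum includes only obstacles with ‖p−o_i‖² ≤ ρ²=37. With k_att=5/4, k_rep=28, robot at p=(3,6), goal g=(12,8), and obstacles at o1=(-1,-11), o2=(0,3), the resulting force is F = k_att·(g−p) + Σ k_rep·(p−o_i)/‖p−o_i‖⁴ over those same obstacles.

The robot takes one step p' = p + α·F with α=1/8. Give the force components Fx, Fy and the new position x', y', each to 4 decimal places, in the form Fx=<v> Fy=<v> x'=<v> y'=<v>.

F_att = 5/4·(g−p) = 5/4·(9,2) = (11.2500,2.5000)
o1: d²=305 > ρ²=37 → inactive
o2: d²=18 ≤ ρ²=37; F_rep = 28·(3,3)/18² = (0.2593,0.2593)
F = F_att + ΣF_rep = (11.5093,2.7593)
p' = p + 1/8·F = (4.4387,6.3449)

Fx=11.5093 Fy=2.7593 x'=4.4387 y'=6.3449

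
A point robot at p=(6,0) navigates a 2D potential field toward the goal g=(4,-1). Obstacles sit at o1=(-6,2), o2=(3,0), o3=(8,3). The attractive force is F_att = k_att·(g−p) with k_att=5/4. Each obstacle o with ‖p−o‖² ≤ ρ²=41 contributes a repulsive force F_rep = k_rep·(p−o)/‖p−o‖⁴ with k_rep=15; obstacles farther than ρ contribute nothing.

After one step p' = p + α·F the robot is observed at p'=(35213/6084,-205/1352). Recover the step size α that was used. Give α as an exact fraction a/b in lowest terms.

α = 1/10

F_att = 5/4·(g−p) = 5/4·(-2,-1) = (-2.5000,-1.2500)
o1: d²=148 > ρ²=41 → inactive
o2: d²=9 ≤ ρ²=41; F_rep = 15·(3,0)/9² = (0.5556,0.0000)
o3: d²=13 ≤ ρ²=41; F_rep = 15·(-2,-3)/13² = (-0.1775,-0.2663)
F = F_att + ΣF_rep = (-2.1220,-1.5163)
Δp = p'−p = (-0.2122,-0.1516); α = Δx/Fx = (-1291/6084) / (-6455/3042) = 1/10
check: Δy/Fy = (-205/1352) / (-1025/676) = 1/10 ✓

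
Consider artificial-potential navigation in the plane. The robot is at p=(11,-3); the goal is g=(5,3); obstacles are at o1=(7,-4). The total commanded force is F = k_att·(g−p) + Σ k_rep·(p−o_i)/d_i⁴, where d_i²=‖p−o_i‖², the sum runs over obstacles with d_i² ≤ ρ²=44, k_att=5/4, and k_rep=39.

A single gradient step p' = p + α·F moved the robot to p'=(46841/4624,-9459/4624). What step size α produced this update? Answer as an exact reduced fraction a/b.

F_att = 5/4·(g−p) = 5/4·(-6,6) = (-7.5000,7.5000)
o1: d²=17 ≤ ρ²=44; F_rep = 39·(4,1)/17² = (0.5398,0.1349)
F = F_att + ΣF_rep = (-6.9602,7.6349)
Δp = p'−p = (-0.8700,0.9544); α = Δx/Fx = (-4023/4624) / (-4023/578) = 1/8
check: Δy/Fy = (4413/4624) / (4413/578) = 1/8 ✓

α = 1/8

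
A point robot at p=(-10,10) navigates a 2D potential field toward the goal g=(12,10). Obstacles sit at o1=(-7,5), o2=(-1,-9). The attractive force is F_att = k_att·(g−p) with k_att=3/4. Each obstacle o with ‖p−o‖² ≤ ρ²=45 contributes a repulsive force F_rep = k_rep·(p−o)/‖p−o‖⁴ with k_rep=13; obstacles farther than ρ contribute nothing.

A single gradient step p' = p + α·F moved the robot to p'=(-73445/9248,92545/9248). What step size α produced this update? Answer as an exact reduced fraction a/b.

α = 1/8

F_att = 3/4·(g−p) = 3/4·(22,0) = (16.5000,0.0000)
o1: d²=34 ≤ ρ²=45; F_rep = 13·(-3,5)/34² = (-0.0337,0.0562)
o2: d²=442 > ρ²=45 → inactive
F = F_att + ΣF_rep = (16.4663,0.0562)
Δp = p'−p = (2.0583,0.0070); α = Δx/Fx = (19035/9248) / (19035/1156) = 1/8
check: Δy/Fy = (65/9248) / (65/1156) = 1/8 ✓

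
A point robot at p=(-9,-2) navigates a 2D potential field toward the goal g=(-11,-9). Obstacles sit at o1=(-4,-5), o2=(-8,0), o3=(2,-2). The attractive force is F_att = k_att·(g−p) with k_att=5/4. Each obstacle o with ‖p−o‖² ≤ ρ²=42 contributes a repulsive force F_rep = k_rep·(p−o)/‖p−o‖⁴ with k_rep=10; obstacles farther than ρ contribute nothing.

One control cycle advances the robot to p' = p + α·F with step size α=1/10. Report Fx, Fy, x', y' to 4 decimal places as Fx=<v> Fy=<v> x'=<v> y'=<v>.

F_att = 5/4·(g−p) = 5/4·(-2,-7) = (-2.5000,-8.7500)
o1: d²=34 ≤ ρ²=42; F_rep = 10·(-5,3)/34² = (-0.0433,0.0260)
o2: d²=5 ≤ ρ²=42; F_rep = 10·(-1,-2)/5² = (-0.4000,-0.8000)
o3: d²=121 > ρ²=42 → inactive
F = F_att + ΣF_rep = (-2.9433,-9.5240)
p' = p + 1/10·F = (-9.2943,-2.9524)

Fx=-2.9433 Fy=-9.5240 x'=-9.2943 y'=-2.9524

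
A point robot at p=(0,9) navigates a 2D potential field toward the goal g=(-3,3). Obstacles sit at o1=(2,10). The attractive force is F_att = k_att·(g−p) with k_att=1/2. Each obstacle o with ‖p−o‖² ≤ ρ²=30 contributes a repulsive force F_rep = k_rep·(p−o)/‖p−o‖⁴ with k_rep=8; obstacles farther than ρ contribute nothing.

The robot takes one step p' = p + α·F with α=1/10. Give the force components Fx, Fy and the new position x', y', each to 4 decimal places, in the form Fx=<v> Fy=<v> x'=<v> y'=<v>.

F_att = 1/2·(g−p) = 1/2·(-3,-6) = (-1.5000,-3.0000)
o1: d²=5 ≤ ρ²=30; F_rep = 8·(-2,-1)/5² = (-0.6400,-0.3200)
F = F_att + ΣF_rep = (-2.1400,-3.3200)
p' = p + 1/10·F = (-0.2140,8.6680)

Fx=-2.1400 Fy=-3.3200 x'=-0.2140 y'=8.6680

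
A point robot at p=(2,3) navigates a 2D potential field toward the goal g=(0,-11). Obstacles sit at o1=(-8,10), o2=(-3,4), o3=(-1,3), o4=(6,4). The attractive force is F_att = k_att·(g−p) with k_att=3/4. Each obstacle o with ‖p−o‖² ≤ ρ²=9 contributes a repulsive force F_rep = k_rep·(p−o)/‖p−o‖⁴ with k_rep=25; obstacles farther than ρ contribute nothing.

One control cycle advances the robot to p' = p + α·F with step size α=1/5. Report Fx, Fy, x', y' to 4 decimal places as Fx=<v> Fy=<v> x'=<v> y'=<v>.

F_att = 3/4·(g−p) = 3/4·(-2,-14) = (-1.5000,-10.5000)
o1: d²=149 > ρ²=9 → inactive
o2: d²=26 > ρ²=9 → inactive
o3: d²=9 ≤ ρ²=9; F_rep = 25·(3,0)/9² = (0.9259,0.0000)
o4: d²=17 > ρ²=9 → inactive
F = F_att + ΣF_rep = (-0.5741,-10.5000)
p' = p + 1/5·F = (1.8852,0.9000)

Fx=-0.5741 Fy=-10.5000 x'=1.8852 y'=0.9000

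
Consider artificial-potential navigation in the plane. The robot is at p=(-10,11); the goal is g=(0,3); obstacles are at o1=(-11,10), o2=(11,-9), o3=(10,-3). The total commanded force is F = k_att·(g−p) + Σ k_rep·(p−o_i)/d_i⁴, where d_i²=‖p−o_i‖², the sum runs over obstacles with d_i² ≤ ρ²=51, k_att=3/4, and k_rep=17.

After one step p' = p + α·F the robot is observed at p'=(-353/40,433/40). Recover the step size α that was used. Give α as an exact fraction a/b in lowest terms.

F_att = 3/4·(g−p) = 3/4·(10,-8) = (7.5000,-6.0000)
o1: d²=2 ≤ ρ²=51; F_rep = 17·(1,1)/2² = (4.2500,4.2500)
o2: d²=841 > ρ²=51 → inactive
o3: d²=596 > ρ²=51 → inactive
F = F_att + ΣF_rep = (11.7500,-1.7500)
Δp = p'−p = (1.1750,-0.1750); α = Δx/Fx = (47/40) / (47/4) = 1/10
check: Δy/Fy = (-7/40) / (-7/4) = 1/10 ✓

α = 1/10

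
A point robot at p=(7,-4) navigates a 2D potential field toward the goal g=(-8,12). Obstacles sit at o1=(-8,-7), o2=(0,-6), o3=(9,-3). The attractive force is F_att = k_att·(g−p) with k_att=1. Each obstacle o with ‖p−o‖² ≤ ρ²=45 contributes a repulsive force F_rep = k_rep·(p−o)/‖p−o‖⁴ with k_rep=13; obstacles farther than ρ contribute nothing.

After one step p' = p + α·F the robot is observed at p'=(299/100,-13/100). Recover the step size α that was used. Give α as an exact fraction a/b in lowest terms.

F_att = 1·(g−p) = 1·(-15,16) = (-15.0000,16.0000)
o1: d²=234 > ρ²=45 → inactive
o2: d²=53 > ρ²=45 → inactive
o3: d²=5 ≤ ρ²=45; F_rep = 13·(-2,-1)/5² = (-1.0400,-0.5200)
F = F_att + ΣF_rep = (-16.0400,15.4800)
Δp = p'−p = (-4.0100,3.8700); α = Δx/Fx = (-401/100) / (-401/25) = 1/4
check: Δy/Fy = (387/100) / (387/25) = 1/4 ✓

α = 1/4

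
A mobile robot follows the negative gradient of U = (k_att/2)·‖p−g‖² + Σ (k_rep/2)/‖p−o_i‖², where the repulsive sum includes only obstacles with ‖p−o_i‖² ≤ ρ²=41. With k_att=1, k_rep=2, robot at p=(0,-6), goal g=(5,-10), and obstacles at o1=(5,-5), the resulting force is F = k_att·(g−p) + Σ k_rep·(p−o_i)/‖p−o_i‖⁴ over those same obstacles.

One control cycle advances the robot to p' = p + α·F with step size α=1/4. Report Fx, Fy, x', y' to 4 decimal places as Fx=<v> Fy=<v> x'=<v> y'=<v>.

Fx=4.9852 Fy=-4.0030 x'=1.2463 y'=-7.0007

F_att = 1·(g−p) = 1·(5,-4) = (5.0000,-4.0000)
o1: d²=26 ≤ ρ²=41; F_rep = 2·(-5,-1)/26² = (-0.0148,-0.0030)
F = F_att + ΣF_rep = (4.9852,-4.0030)
p' = p + 1/4·F = (1.2463,-7.0007)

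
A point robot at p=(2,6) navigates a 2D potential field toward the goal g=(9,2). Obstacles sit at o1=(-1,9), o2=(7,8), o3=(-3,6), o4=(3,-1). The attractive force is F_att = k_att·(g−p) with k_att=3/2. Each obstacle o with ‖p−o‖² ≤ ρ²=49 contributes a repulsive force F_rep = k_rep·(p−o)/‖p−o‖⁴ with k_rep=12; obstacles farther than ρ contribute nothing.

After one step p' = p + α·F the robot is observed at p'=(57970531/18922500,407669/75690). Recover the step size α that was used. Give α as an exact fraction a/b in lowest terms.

α = 1/10

F_att = 3/2·(g−p) = 3/2·(7,-4) = (10.5000,-6.0000)
o1: d²=18 ≤ ρ²=49; F_rep = 12·(3,-3)/18² = (0.1111,-0.1111)
o2: d²=29 ≤ ρ²=49; F_rep = 12·(-5,-2)/29² = (-0.0713,-0.0285)
o3: d²=25 ≤ ρ²=49; F_rep = 12·(5,0)/25² = (0.0960,0.0000)
o4: d²=50 > ρ²=49 → inactive
F = F_att + ΣF_rep = (10.6358,-6.1396)
Δp = p'−p = (1.0636,-0.6140); α = Δx/Fx = (20125531/18922500) / (20125531/1892250) = 1/10
check: Δy/Fy = (-46471/75690) / (-46471/7569) = 1/10 ✓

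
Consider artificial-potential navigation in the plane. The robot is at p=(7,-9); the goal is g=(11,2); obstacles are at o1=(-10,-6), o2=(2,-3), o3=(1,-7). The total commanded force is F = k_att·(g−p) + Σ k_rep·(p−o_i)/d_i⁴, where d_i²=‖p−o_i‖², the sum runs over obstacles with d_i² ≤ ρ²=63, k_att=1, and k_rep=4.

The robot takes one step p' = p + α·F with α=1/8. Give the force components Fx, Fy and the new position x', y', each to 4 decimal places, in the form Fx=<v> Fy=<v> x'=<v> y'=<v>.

F_att = 1·(g−p) = 1·(4,11) = (4.0000,11.0000)
o1: d²=298 > ρ²=63 → inactive
o2: d²=61 ≤ ρ²=63; F_rep = 4·(5,-6)/61² = (0.0054,-0.0064)
o3: d²=40 ≤ ρ²=63; F_rep = 4·(6,-2)/40² = (0.0150,-0.0050)
F = F_att + ΣF_rep = (4.0204,10.9886)
p' = p + 1/8·F = (7.5025,-7.6264)

Fx=4.0204 Fy=10.9886 x'=7.5025 y'=-7.6264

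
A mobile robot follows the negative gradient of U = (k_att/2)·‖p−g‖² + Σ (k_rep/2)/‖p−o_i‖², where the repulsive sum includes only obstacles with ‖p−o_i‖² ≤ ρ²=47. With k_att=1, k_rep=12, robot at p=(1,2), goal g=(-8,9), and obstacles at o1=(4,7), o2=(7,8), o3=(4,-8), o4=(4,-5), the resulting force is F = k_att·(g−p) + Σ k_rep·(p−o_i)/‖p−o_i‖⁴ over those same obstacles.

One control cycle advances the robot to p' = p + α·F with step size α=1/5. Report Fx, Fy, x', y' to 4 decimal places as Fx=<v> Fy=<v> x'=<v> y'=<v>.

Fx=-9.0311 Fy=6.9481 x'=-0.8062 y'=3.3896

F_att = 1·(g−p) = 1·(-9,7) = (-9.0000,7.0000)
o1: d²=34 ≤ ρ²=47; F_rep = 12·(-3,-5)/34² = (-0.0311,-0.0519)
o2: d²=72 > ρ²=47 → inactive
o3: d²=109 > ρ²=47 → inactive
o4: d²=58 > ρ²=47 → inactive
F = F_att + ΣF_rep = (-9.0311,6.9481)
p' = p + 1/5·F = (-0.8062,3.3896)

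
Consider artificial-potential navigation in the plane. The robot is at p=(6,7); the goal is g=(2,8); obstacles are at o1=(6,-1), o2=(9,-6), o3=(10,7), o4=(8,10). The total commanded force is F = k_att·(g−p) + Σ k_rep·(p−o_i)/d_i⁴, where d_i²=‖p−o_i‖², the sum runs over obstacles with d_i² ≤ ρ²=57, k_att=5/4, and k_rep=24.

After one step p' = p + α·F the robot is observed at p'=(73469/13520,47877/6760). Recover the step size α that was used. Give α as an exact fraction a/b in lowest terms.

α = 1/10

F_att = 5/4·(g−p) = 5/4·(-4,1) = (-5.0000,1.2500)
o1: d²=64 > ρ²=57 → inactive
o2: d²=178 > ρ²=57 → inactive
o3: d²=16 ≤ ρ²=57; F_rep = 24·(-4,0)/16² = (-0.3750,0.0000)
o4: d²=13 ≤ ρ²=57; F_rep = 24·(-2,-3)/13² = (-0.2840,-0.4260)
F = F_att + ΣF_rep = (-5.6590,0.8240)
Δp = p'−p = (-0.5659,0.0824); α = Δx/Fx = (-7651/13520) / (-7651/1352) = 1/10
check: Δy/Fy = (557/6760) / (557/676) = 1/10 ✓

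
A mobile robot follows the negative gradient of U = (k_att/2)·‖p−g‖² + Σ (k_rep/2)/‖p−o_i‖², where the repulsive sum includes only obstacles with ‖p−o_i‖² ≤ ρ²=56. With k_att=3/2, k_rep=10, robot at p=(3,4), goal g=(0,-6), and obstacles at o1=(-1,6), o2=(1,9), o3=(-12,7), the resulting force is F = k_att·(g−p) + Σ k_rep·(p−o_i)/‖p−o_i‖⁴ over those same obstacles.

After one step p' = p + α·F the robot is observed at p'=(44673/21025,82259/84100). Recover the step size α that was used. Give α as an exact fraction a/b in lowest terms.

F_att = 3/2·(g−p) = 3/2·(-3,-10) = (-4.5000,-15.0000)
o1: d²=20 ≤ ρ²=56; F_rep = 10·(4,-2)/20² = (0.1000,-0.0500)
o2: d²=29 ≤ ρ²=56; F_rep = 10·(2,-5)/29² = (0.0238,-0.0595)
o3: d²=234 > ρ²=56 → inactive
F = F_att + ΣF_rep = (-4.3762,-15.1095)
Δp = p'−p = (-0.8752,-3.0219); α = Δx/Fx = (-18402/21025) / (-18402/4205) = 1/5
check: Δy/Fy = (-254141/84100) / (-254141/16820) = 1/5 ✓

α = 1/5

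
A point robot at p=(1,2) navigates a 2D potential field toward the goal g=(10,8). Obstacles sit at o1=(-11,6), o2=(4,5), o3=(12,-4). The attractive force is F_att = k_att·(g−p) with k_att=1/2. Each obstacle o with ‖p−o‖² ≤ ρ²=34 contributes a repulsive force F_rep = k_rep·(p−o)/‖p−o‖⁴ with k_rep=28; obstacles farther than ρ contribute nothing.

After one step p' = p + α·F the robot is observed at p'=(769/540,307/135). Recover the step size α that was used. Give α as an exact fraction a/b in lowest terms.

α = 1/10

F_att = 1/2·(g−p) = 1/2·(9,6) = (4.5000,3.0000)
o1: d²=160 > ρ²=34 → inactive
o2: d²=18 ≤ ρ²=34; F_rep = 28·(-3,-3)/18² = (-0.2593,-0.2593)
o3: d²=157 > ρ²=34 → inactive
F = F_att + ΣF_rep = (4.2407,2.7407)
Δp = p'−p = (0.4241,0.2741); α = Δx/Fx = (229/540) / (229/54) = 1/10
check: Δy/Fy = (37/135) / (74/27) = 1/10 ✓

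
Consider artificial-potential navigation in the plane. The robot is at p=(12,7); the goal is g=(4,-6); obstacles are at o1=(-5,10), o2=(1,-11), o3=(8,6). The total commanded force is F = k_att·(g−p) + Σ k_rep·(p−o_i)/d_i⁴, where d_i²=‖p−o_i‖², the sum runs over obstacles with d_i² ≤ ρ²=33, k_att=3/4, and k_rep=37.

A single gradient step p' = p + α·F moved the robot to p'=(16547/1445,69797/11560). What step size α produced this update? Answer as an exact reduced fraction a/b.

α = 1/10

F_att = 3/4·(g−p) = 3/4·(-8,-13) = (-6.0000,-9.7500)
o1: d²=298 > ρ²=33 → inactive
o2: d²=445 > ρ²=33 → inactive
o3: d²=17 ≤ ρ²=33; F_rep = 37·(4,1)/17² = (0.5121,0.1280)
F = F_att + ΣF_rep = (-5.4879,-9.6220)
Δp = p'−p = (-0.5488,-0.9622); α = Δx/Fx = (-793/1445) / (-1586/289) = 1/10
check: Δy/Fy = (-11123/11560) / (-11123/1156) = 1/10 ✓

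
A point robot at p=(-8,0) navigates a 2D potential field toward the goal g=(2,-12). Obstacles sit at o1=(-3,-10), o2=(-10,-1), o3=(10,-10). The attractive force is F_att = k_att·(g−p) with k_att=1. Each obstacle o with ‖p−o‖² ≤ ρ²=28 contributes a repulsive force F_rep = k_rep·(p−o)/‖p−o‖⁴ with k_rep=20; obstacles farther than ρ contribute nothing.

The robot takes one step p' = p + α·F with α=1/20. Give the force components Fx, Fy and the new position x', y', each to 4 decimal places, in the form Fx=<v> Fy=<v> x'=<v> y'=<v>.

Fx=11.6000 Fy=-11.2000 x'=-7.4200 y'=-0.5600

F_att = 1·(g−p) = 1·(10,-12) = (10.0000,-12.0000)
o1: d²=125 > ρ²=28 → inactive
o2: d²=5 ≤ ρ²=28; F_rep = 20·(2,1)/5² = (1.6000,0.8000)
o3: d²=424 > ρ²=28 → inactive
F = F_att + ΣF_rep = (11.6000,-11.2000)
p' = p + 1/20·F = (-7.4200,-0.5600)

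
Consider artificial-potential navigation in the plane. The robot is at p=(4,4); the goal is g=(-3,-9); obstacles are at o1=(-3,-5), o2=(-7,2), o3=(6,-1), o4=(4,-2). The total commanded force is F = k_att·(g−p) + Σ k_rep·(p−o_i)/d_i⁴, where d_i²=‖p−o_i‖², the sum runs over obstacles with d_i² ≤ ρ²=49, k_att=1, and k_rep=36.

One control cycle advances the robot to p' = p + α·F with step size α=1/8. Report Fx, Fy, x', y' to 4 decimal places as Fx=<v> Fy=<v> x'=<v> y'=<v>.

Fx=-7.0856 Fy=-12.6193 x'=3.1143 y'=2.4226

F_att = 1·(g−p) = 1·(-7,-13) = (-7.0000,-13.0000)
o1: d²=130 > ρ²=49 → inactive
o2: d²=125 > ρ²=49 → inactive
o3: d²=29 ≤ ρ²=49; F_rep = 36·(-2,5)/29² = (-0.0856,0.2140)
o4: d²=36 ≤ ρ²=49; F_rep = 36·(0,6)/36² = (0.0000,0.1667)
F = F_att + ΣF_rep = (-7.0856,-12.6193)
p' = p + 1/8·F = (3.1143,2.4226)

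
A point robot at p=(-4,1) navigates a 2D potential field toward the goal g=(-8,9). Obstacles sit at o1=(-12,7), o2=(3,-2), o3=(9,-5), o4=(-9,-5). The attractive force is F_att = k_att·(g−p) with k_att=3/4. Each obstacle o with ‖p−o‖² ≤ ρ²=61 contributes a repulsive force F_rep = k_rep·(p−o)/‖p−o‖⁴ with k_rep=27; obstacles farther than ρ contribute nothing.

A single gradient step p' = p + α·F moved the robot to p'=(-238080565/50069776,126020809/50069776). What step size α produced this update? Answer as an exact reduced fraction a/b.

F_att = 3/4·(g−p) = 3/4·(-4,8) = (-3.0000,6.0000)
o1: d²=100 > ρ²=61 → inactive
o2: d²=58 ≤ ρ²=61; F_rep = 27·(-7,3)/58² = (-0.0562,0.0241)
o3: d²=205 > ρ²=61 → inactive
o4: d²=61 ≤ ρ²=61; F_rep = 27·(5,6)/61² = (0.0363,0.0435)
F = F_att + ΣF_rep = (-3.0199,6.0676)
Δp = p'−p = (-0.7550,1.5169); α = Δx/Fx = (-37801461/50069776) / (-37801461/12517444) = 1/4
check: Δy/Fy = (75951033/50069776) / (75951033/12517444) = 1/4 ✓

α = 1/4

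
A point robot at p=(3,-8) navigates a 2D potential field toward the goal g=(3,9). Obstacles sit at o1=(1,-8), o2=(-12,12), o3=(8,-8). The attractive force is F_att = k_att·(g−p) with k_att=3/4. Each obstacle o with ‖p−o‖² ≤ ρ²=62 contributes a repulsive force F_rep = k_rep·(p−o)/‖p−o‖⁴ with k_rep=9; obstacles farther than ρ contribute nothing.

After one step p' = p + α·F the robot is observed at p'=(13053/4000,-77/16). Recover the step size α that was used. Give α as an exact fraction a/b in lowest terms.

F_att = 3/4·(g−p) = 3/4·(0,17) = (0.0000,12.7500)
o1: d²=4 ≤ ρ²=62; F_rep = 9·(2,0)/4² = (1.1250,0.0000)
o2: d²=625 > ρ²=62 → inactive
o3: d²=25 ≤ ρ²=62; F_rep = 9·(-5,0)/25² = (-0.0720,0.0000)
F = F_att + ΣF_rep = (1.0530,12.7500)
Δp = p'−p = (0.2632,3.1875); α = Δx/Fx = (1053/4000) / (1053/1000) = 1/4
check: Δy/Fy = (51/16) / (51/4) = 1/4 ✓

α = 1/4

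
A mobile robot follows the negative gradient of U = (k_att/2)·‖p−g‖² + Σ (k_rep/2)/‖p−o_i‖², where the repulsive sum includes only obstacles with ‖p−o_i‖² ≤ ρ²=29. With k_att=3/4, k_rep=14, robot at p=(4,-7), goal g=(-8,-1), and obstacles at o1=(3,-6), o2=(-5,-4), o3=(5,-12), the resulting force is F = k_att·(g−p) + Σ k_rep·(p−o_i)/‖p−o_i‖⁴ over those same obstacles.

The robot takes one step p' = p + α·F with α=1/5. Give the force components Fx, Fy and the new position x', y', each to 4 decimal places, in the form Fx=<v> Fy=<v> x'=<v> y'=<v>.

Fx=-5.5207 Fy=1.1036 x'=2.8959 y'=-6.7793

F_att = 3/4·(g−p) = 3/4·(-12,6) = (-9.0000,4.5000)
o1: d²=2 ≤ ρ²=29; F_rep = 14·(1,-1)/2² = (3.5000,-3.5000)
o2: d²=90 > ρ²=29 → inactive
o3: d²=26 ≤ ρ²=29; F_rep = 14·(-1,5)/26² = (-0.0207,0.1036)
F = F_att + ΣF_rep = (-5.5207,1.1036)
p' = p + 1/5·F = (2.8959,-6.7793)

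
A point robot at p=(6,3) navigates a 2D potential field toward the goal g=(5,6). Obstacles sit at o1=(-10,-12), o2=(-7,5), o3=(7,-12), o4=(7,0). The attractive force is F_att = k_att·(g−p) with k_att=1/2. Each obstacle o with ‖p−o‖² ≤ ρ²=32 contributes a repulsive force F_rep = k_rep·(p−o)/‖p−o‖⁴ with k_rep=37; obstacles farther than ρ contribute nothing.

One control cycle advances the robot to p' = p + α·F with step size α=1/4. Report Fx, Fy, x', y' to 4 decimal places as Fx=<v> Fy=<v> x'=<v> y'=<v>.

Fx=-0.8700 Fy=2.6100 x'=5.7825 y'=3.6525

F_att = 1/2·(g−p) = 1/2·(-1,3) = (-0.5000,1.5000)
o1: d²=481 > ρ²=32 → inactive
o2: d²=173 > ρ²=32 → inactive
o3: d²=226 > ρ²=32 → inactive
o4: d²=10 ≤ ρ²=32; F_rep = 37·(-1,3)/10² = (-0.3700,1.1100)
F = F_att + ΣF_rep = (-0.8700,2.6100)
p' = p + 1/4·F = (5.7825,3.6525)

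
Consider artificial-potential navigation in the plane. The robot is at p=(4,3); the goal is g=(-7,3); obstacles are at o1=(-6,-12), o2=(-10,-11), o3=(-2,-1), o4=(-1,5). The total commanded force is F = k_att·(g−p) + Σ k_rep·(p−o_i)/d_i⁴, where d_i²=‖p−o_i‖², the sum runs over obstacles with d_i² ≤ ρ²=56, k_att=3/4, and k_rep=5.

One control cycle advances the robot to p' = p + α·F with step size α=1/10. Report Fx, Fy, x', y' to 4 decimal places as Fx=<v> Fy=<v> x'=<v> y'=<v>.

Fx=-8.2092 Fy=-0.0045 x'=3.1791 y'=2.9996

F_att = 3/4·(g−p) = 3/4·(-11,0) = (-8.2500,0.0000)
o1: d²=325 > ρ²=56 → inactive
o2: d²=392 > ρ²=56 → inactive
o3: d²=52 ≤ ρ²=56; F_rep = 5·(6,4)/52² = (0.0111,0.0074)
o4: d²=29 ≤ ρ²=56; F_rep = 5·(5,-2)/29² = (0.0297,-0.0119)
F = F_att + ΣF_rep = (-8.2092,-0.0045)
p' = p + 1/10·F = (3.1791,2.9996)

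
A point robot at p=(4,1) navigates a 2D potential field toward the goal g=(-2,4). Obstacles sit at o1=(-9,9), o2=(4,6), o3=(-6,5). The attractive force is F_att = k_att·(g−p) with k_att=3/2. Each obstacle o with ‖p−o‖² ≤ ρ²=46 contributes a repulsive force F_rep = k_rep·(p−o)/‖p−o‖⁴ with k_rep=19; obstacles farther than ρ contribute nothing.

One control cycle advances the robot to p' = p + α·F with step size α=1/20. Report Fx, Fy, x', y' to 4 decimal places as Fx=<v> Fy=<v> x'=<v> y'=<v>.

Fx=-9.0000 Fy=4.3480 x'=3.5500 y'=1.2174

F_att = 3/2·(g−p) = 3/2·(-6,3) = (-9.0000,4.5000)
o1: d²=233 > ρ²=46 → inactive
o2: d²=25 ≤ ρ²=46; F_rep = 19·(0,-5)/25² = (0.0000,-0.1520)
o3: d²=116 > ρ²=46 → inactive
F = F_att + ΣF_rep = (-9.0000,4.3480)
p' = p + 1/20·F = (3.5500,1.2174)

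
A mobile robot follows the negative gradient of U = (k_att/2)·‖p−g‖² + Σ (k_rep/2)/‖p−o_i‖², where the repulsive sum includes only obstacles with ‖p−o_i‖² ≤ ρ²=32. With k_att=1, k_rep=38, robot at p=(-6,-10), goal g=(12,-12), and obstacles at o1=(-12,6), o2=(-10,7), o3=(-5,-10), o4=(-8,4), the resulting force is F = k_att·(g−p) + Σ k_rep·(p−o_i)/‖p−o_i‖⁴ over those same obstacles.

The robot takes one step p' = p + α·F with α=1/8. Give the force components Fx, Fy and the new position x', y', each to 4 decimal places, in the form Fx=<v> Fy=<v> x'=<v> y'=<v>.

Fx=-20.0000 Fy=-2.0000 x'=-8.5000 y'=-10.2500

F_att = 1·(g−p) = 1·(18,-2) = (18.0000,-2.0000)
o1: d²=292 > ρ²=32 → inactive
o2: d²=305 > ρ²=32 → inactive
o3: d²=1 ≤ ρ²=32; F_rep = 38·(-1,0)/1² = (-38.0000,0.0000)
o4: d²=200 > ρ²=32 → inactive
F = F_att + ΣF_rep = (-20.0000,-2.0000)
p' = p + 1/8·F = (-8.5000,-10.2500)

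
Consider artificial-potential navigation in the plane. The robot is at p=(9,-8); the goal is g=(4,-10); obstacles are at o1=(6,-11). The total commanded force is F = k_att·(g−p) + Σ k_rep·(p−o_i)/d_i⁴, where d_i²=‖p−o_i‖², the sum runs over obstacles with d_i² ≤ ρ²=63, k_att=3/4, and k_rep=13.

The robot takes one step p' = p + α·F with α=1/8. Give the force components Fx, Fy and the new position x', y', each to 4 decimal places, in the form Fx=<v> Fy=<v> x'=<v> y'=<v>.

F_att = 3/4·(g−p) = 3/4·(-5,-2) = (-3.7500,-1.5000)
o1: d²=18 ≤ ρ²=63; F_rep = 13·(3,3)/18² = (0.1204,0.1204)
F = F_att + ΣF_rep = (-3.6296,-1.3796)
p' = p + 1/8·F = (8.5463,-8.1725)

Fx=-3.6296 Fy=-1.3796 x'=8.5463 y'=-8.1725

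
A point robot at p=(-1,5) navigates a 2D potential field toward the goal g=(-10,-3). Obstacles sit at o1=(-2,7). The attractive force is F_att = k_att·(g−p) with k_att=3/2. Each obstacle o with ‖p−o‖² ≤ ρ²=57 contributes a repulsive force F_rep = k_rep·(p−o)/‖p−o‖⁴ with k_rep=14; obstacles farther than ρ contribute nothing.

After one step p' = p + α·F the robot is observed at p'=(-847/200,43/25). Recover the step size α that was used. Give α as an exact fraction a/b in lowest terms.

F_att = 3/2·(g−p) = 3/2·(-9,-8) = (-13.5000,-12.0000)
o1: d²=5 ≤ ρ²=57; F_rep = 14·(1,-2)/5² = (0.5600,-1.1200)
F = F_att + ΣF_rep = (-12.9400,-13.1200)
Δp = p'−p = (-3.2350,-3.2800); α = Δx/Fx = (-647/200) / (-647/50) = 1/4
check: Δy/Fy = (-82/25) / (-328/25) = 1/4 ✓

α = 1/4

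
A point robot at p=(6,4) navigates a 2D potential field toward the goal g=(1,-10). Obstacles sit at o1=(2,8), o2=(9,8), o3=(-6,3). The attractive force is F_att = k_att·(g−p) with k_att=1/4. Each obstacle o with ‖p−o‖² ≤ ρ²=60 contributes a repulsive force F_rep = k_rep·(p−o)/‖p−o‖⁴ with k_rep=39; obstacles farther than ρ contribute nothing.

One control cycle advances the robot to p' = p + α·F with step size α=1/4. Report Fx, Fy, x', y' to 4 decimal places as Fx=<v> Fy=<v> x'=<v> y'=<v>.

F_att = 1/4·(g−p) = 1/4·(-5,-14) = (-1.2500,-3.5000)
o1: d²=32 ≤ ρ²=60; F_rep = 39·(4,-4)/32² = (0.1523,-0.1523)
o2: d²=25 ≤ ρ²=60; F_rep = 39·(-3,-4)/25² = (-0.1872,-0.2496)
o3: d²=145 > ρ²=60 → inactive
F = F_att + ΣF_rep = (-1.2849,-3.9019)
p' = p + 1/4·F = (5.6788,3.0245)

Fx=-1.2849 Fy=-3.9019 x'=5.6788 y'=3.0245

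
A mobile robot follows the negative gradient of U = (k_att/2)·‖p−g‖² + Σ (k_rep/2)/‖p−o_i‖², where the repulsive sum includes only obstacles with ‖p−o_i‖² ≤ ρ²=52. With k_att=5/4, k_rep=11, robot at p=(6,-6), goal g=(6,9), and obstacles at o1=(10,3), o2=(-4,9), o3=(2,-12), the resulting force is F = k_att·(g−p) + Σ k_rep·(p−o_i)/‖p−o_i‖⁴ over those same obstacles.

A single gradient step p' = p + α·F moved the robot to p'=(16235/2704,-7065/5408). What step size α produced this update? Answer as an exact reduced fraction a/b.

α = 1/4

F_att = 5/4·(g−p) = 5/4·(0,15) = (0.0000,18.7500)
o1: d²=97 > ρ²=52 → inactive
o2: d²=325 > ρ²=52 → inactive
o3: d²=52 ≤ ρ²=52; F_rep = 11·(4,6)/52² = (0.0163,0.0244)
F = F_att + ΣF_rep = (0.0163,18.7744)
Δp = p'−p = (0.0041,4.6936); α = Δx/Fx = (11/2704) / (11/676) = 1/4
check: Δy/Fy = (25383/5408) / (25383/1352) = 1/4 ✓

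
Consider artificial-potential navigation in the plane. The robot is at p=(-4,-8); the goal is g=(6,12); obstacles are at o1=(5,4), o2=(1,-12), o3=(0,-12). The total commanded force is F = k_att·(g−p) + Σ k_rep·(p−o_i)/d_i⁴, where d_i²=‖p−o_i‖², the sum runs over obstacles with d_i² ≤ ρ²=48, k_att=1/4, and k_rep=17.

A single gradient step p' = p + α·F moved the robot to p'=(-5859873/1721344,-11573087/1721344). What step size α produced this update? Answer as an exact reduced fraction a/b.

F_att = 1/4·(g−p) = 1/4·(10,20) = (2.5000,5.0000)
o1: d²=225 > ρ²=48 → inactive
o2: d²=41 ≤ ρ²=48; F_rep = 17·(-5,4)/41² = (-0.0506,0.0405)
o3: d²=32 ≤ ρ²=48; F_rep = 17·(-4,4)/32² = (-0.0664,0.0664)
F = F_att + ΣF_rep = (2.3830,5.1069)
Δp = p'−p = (0.5958,1.2767); α = Δx/Fx = (1025503/1721344) / (1025503/430336) = 1/4
check: Δy/Fy = (2197665/1721344) / (2197665/430336) = 1/4 ✓

α = 1/4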